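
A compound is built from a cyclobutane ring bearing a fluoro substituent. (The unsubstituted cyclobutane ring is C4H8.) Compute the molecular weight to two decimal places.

74.10 g/mol

Atom tally by fragment:
  cyclobutane ring core → C:4 H:8
  (− 1 ring H displaced by substituents)
  + F → F:1
Element totals:
  C: 4
  H: 7
  F: 1
Molecular formula: C4H7F.
  M = 4(12.011) + 7(1.008) + 18.998
    = 48.044 + 7.056 + 18.998 = 74.098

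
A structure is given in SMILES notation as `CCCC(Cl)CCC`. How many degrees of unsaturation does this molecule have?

0

Atom tally by fragment:
  CH3 → C:1 H:3
  CH2 → C:1 H:2
  CH2 → C:1 H:2
  CH(Cl) → C:1 H:1 Cl:1
  CH2 → C:1 H:2
  CH2 → C:1 H:2
  CH3 → C:1 H:3
Element totals:
  C: 7
  H: 15
  Cl: 1
Molecular formula: C7H15Cl.
DoU = (2C + 2 + N − H − X) / 2 = (2·7 + 2 + 0 − 15 − 1) / 2 = 0.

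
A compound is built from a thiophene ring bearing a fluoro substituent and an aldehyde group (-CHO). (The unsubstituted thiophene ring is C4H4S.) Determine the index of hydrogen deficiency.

4

Atom tally by fragment:
  thiophene ring core → C:4 H:4 S:1
  (− 2 ring H displaced by substituents)
  + F → F:1
  + CHO → C:1 H:1 O:1
Element totals:
  C: 5
  H: 3
  F: 1
  O: 1
  S: 1
Molecular formula: C5H3FOS.
DoU = (2C + 2 + N − H − X) / 2 = (2·5 + 2 + 0 − 3 − 1) / 2 = 4.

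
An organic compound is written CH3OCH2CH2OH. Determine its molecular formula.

C3H8O2

Atom tally by fragment:
  CH3OCH2 → C:2 H:5 O:1
  CH2OH → C:1 H:3 O:1
Element totals:
  C: 3
  H: 8
  O: 2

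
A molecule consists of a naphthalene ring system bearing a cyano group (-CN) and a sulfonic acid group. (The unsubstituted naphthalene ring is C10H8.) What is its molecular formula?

C11H7NO3S

Atom tally by fragment:
  naphthalene ring system core → C:10 H:8
  (− 2 ring H displaced by substituents)
  + CN → C:1 N:1
  + SO3H → S:1 O:3 H:1
Element totals:
  C: 11
  H: 7
  N: 1
  O: 3
  S: 1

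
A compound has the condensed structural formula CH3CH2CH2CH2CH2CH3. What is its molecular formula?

C6H14

Atom tally by fragment:
  CH3 → C:1 H:3
  CH2 → C:1 H:2
  CH2 → C:1 H:2
  CH2 → C:1 H:2
  CH2 → C:1 H:2
  CH3 → C:1 H:3
Element totals:
  C: 6
  H: 14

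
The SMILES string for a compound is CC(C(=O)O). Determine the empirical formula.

Atom tally by fragment:
  CH3 → C:1 H:3
  CH2COOH → C:2 H:3 O:2
Element totals:
  C: 3
  H: 6
  O: 2
Molecular formula: C3H6O2.
gcd of subscripts (3, 6, 2) = 1, so the empirical formula equals the molecular formula.

C3H6O2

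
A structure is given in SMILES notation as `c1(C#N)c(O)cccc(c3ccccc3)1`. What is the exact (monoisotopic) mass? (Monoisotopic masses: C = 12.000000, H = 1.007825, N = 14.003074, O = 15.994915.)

195.0684

Atom tally by fragment:
  benzene ring core → C:6 H:6
  (− 3 ring H displaced by substituents)
  + CN → C:1 N:1
  + OH → O:1 H:1
  + C6H5 → C:6 H:5
Element totals:
  C: 13
  H: 9
  N: 1
  O: 1
Molecular formula: C13H9NO.
  M = 13(12.0) + 9(1.007825) + 14.003074 + 15.994915
    = 156.000000 + 9.070425 + 14.003074 + 15.994915 = 195.068414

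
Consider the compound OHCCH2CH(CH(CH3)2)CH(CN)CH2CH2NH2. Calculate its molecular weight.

182.27 g/mol

Atom tally by fragment:
  OHCCH2 → C:2 H:3 O:1
  CH(CH(CH3)2) → C:4 H:8
  CH(CN) → C:2 H:1 N:1
  CH2 → C:1 H:2
  CH2NH2 → C:1 H:4 N:1
Element totals:
  C: 10
  H: 18
  N: 2
  O: 1
Molecular formula: C10H18N2O.
  M = 10(12.011) + 18(1.008) + 2(14.007) + 15.999
    = 120.110 + 18.144 + 28.014 + 15.999 = 182.267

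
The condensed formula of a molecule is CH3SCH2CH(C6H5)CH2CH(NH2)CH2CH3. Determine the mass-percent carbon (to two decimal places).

69.90%

Atom tally by fragment:
  CH3SCH2 → C:2 H:5 S:1
  CH(C6H5) → C:7 H:6
  CH2 → C:1 H:2
  CH(NH2) → C:1 H:3 N:1
  CH2 → C:1 H:2
  CH3 → C:1 H:3
Element totals:
  C: 13
  H: 21
  N: 1
  S: 1
Molecular formula: C13H21NS.
Molar mass = 223.378 g/mol.
Mass from C: 13 × 12.011 = 156.143 g/mol.
%C = 156.143 / 223.378 × 100 = 69.90%.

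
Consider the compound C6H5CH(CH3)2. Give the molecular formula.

Atom tally by fragment:
  benzene ring core → C:6 H:6
  (− 1 ring H displaced by substituents)
  + CH(CH3)2 → C:3 H:7
Element totals:
  C: 9
  H: 12

C9H12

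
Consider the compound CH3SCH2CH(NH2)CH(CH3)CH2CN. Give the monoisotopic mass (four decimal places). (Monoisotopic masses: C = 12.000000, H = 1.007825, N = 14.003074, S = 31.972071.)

158.0878

Element totals:
  C: 7
  H: 14
  N: 2
  S: 1
Molecular formula: C7H14N2S.
  M = 7(12.0) + 14(1.007825) + 2(14.003074) + 31.972071
    = 84.000000 + 14.109550 + 28.006148 + 31.972071 = 158.087769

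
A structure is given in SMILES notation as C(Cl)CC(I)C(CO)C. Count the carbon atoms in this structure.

6

Atom tally by fragment:
  ClCH2 → C:1 H:2 Cl:1
  CH2 → C:1 H:2
  CH(I) → C:1 H:1 I:1
  CH(CH2OH) → C:2 H:4 O:1
  CH3 → C:1 H:3
Element totals:
  C: 6
  H: 12
  Cl: 1
  I: 1
  O: 1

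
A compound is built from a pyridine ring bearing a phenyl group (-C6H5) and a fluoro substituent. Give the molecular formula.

C11H8FN

Atom tally by fragment:
  pyridine ring core → C:5 H:5 N:1
  (− 2 ring H displaced by substituents)
  + C6H5 → C:6 H:5
  + F → F:1
Element totals:
  C: 11
  H: 8
  F: 1
  N: 1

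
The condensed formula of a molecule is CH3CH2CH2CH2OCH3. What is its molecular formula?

C5H12O

Atom tally by fragment:
  CH3 → C:1 H:3
  CH2 → C:1 H:2
  CH2 → C:1 H:2
  CH2OCH3 → C:2 H:5 O:1
Element totals:
  C: 5
  H: 12
  O: 1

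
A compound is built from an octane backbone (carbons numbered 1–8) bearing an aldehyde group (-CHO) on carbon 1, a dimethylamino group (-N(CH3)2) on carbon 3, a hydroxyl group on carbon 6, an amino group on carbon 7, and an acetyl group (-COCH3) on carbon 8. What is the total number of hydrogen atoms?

26

Atom tally by fragment:
  OHCCH2 → C:2 H:3 O:1
  CH2 → C:1 H:2
  CH(N(CH3)2) → C:3 H:7 N:1
  CH2 → C:1 H:2
  CH2 → C:1 H:2
  CH(OH) → C:1 H:2 O:1
  CH(NH2) → C:1 H:3 N:1
  CH2COCH3 → C:3 H:5 O:1
Element totals:
  C: 13
  H: 26
  N: 2
  O: 3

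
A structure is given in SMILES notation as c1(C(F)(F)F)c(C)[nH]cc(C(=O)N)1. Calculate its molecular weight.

Atom tally by fragment:
  pyrrole ring core → C:4 H:5 N:1
  (− 3 ring H displaced by substituents)
  + CF3 → C:1 F:3
  + CH3 → C:1 H:3
  + CONH2 → C:1 H:2 O:1 N:1
Element totals:
  C: 7
  H: 7
  F: 3
  N: 2
  O: 1
Molecular formula: C7H7F3N2O.
  M = 7(12.011) + 7(1.008) + 3(18.998) + 2(14.007) + 15.999
    = 84.077 + 7.056 + 56.994 + 28.014 + 15.999 = 192.140

192.14 g/mol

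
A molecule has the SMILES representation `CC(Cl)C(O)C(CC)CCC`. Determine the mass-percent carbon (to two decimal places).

60.49%

Atom tally by fragment:
  CH3 → C:1 H:3
  CH(Cl) → C:1 H:1 Cl:1
  CH(OH) → C:1 H:2 O:1
  CH(C2H5) → C:3 H:6
  CH2 → C:1 H:2
  CH2 → C:1 H:2
  CH3 → C:1 H:3
Element totals:
  C: 9
  H: 19
  Cl: 1
  O: 1
Molecular formula: C9H19ClO.
Molar mass = 178.700 g/mol.
Mass from C: 9 × 12.011 = 108.099 g/mol.
%C = 108.099 / 178.700 × 100 = 60.49%.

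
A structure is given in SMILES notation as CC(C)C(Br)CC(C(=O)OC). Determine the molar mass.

223.11 g/mol

Atom tally by fragment:
  CH3 → C:1 H:3
  CH(CH3) → C:2 H:4
  CH(Br) → C:1 H:1 Br:1
  CH2 → C:1 H:2
  CH2COOCH3 → C:3 H:5 O:2
Element totals:
  C: 8
  H: 15
  Br: 1
  O: 2
Molecular formula: C8H15BrO2.
  M = 8(12.011) + 15(1.008) + 79.904 + 2(15.999)
    = 96.088 + 15.120 + 79.904 + 31.998 = 223.110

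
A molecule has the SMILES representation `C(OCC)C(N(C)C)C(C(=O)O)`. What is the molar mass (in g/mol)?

175.23 g/mol

Atom tally by fragment:
  C2H5OCH2 → C:3 H:7 O:1
  CH(N(CH3)2) → C:3 H:7 N:1
  CH2COOH → C:2 H:3 O:2
Element totals:
  C: 8
  H: 17
  N: 1
  O: 3
Molecular formula: C8H17NO3.
  M = 8(12.011) + 17(1.008) + 14.007 + 3(15.999)
    = 96.088 + 17.136 + 14.007 + 47.997 = 175.228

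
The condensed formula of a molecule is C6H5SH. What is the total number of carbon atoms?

Element totals:
  C: 6
  H: 6
  S: 1

6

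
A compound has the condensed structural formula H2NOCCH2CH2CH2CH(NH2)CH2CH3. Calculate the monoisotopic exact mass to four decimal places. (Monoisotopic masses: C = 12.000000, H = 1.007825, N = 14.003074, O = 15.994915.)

Atom tally by fragment:
  H2NOCCH2 → C:2 H:4 O:1 N:1
  CH2 → C:1 H:2
  CH2 → C:1 H:2
  CH(NH2) → C:1 H:3 N:1
  CH2 → C:1 H:2
  CH3 → C:1 H:3
Element totals:
  C: 7
  H: 16
  N: 2
  O: 1
Molecular formula: C7H16N2O.
  M = 7(12.0) + 16(1.007825) + 2(14.003074) + 15.994915
    = 84.000000 + 16.125200 + 28.006148 + 15.994915 = 144.126263

144.1263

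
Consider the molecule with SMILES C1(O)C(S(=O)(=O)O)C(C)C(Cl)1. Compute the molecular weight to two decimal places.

Atom tally by fragment:
  cyclobutane ring core → C:4 H:8
  (− 4 ring H displaced by substituents)
  + OH → O:1 H:1
  + SO3H → S:1 O:3 H:1
  + CH3 → C:1 H:3
  + Cl → Cl:1
Element totals:
  C: 5
  H: 9
  Cl: 1
  O: 4
  S: 1
Molecular formula: C5H9ClO4S.
  M = 5(12.011) + 9(1.008) + 35.45 + 4(15.999) + 32.06
    = 60.055 + 9.072 + 35.450 + 63.996 + 32.060 = 200.633

200.63 g/mol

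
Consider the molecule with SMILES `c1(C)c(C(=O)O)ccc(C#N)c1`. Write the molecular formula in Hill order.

Atom tally by fragment:
  benzene ring core → C:6 H:6
  (− 3 ring H displaced by substituents)
  + CH3 → C:1 H:3
  + COOH → C:1 H:1 O:2
  + CN → C:1 N:1
Element totals:
  C: 9
  H: 7
  N: 1
  O: 2

C9H7NO2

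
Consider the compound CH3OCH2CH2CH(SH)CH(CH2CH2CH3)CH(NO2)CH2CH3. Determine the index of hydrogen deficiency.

Atom tally by fragment:
  CH3OCH2 → C:2 H:5 O:1
  CH2 → C:1 H:2
  CH(SH) → C:1 H:2 S:1
  CH(CH2CH2CH3) → C:4 H:8
  CH(NO2) → C:1 H:1 N:1 O:2
  CH2 → C:1 H:2
  CH3 → C:1 H:3
Element totals:
  C: 11
  H: 23
  N: 1
  O: 3
  S: 1
Molecular formula: C11H23NO3S.
DoU = (2C + 2 + N − H − X) / 2 = (2·11 + 2 + 1 − 23 − 0) / 2 = 1.

1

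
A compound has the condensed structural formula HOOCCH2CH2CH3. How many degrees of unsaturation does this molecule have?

1

Element totals:
  C: 4
  H: 8
  O: 2
Molecular formula: C4H8O2.
DoU = (2C + 2 + N − H − X) / 2 = (2·4 + 2 + 0 − 8 − 0) / 2 = 1.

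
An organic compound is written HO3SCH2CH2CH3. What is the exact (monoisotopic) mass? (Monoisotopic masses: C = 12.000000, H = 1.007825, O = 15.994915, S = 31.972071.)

124.0194

Element totals:
  C: 3
  H: 8
  O: 3
  S: 1
Molecular formula: C3H8O3S.
  M = 3(12.0) + 8(1.007825) + 3(15.994915) + 31.972071
    = 36.000000 + 8.062600 + 47.984745 + 31.972071 = 124.019416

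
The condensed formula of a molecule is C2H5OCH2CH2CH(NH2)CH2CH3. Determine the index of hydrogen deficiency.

0

Atom tally by fragment:
  C2H5OCH2 → C:3 H:7 O:1
  CH2 → C:1 H:2
  CH(NH2) → C:1 H:3 N:1
  CH2 → C:1 H:2
  CH3 → C:1 H:3
Element totals:
  C: 7
  H: 17
  N: 1
  O: 1
Molecular formula: C7H17NO.
DoU = (2C + 2 + N − H − X) / 2 = (2·7 + 2 + 1 − 17 − 0) / 2 = 0.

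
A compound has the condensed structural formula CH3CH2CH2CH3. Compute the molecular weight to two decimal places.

Element totals:
  C: 4
  H: 10
Molecular formula: C4H10.
  M = 4(12.011) + 10(1.008)
    = 48.044 + 10.080 = 58.124

58.12 g/mol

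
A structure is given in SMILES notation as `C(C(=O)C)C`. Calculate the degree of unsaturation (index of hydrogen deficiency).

1

Atom tally by fragment:
  CH3COCH2 → C:3 H:5 O:1
  CH3 → C:1 H:3
Element totals:
  C: 4
  H: 8
  O: 1
Molecular formula: C4H8O.
DoU = (2C + 2 + N − H − X) / 2 = (2·4 + 2 + 0 − 8 − 0) / 2 = 1.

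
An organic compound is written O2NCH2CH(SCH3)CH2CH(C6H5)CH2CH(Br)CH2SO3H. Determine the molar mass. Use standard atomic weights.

Element totals:
  C: 14
  H: 20
  Br: 1
  N: 1
  O: 5
  S: 2
Molecular formula: C14H20BrNO5S2.
  M = 14(12.011) + 20(1.008) + 79.904 + 14.007 + 5(15.999) + 2(32.06)
    = 168.154 + 20.160 + 79.904 + 14.007 + 79.995 + 64.120 = 426.340

426.34 g/mol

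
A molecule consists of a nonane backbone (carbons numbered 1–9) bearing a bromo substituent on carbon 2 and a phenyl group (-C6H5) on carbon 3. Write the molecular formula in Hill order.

C15H23Br

Atom tally by fragment:
  CH3 → C:1 H:3
  CH(Br) → C:1 H:1 Br:1
  CH(C6H5) → C:7 H:6
  CH2 → C:1 H:2
  CH2 → C:1 H:2
  CH2 → C:1 H:2
  CH2 → C:1 H:2
  CH2 → C:1 H:2
  CH3 → C:1 H:3
Element totals:
  C: 15
  H: 23
  Br: 1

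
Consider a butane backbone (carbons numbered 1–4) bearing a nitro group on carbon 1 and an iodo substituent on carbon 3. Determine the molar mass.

229.02 g/mol

Atom tally by fragment:
  O2NCH2 → C:1 H:2 N:1 O:2
  CH2 → C:1 H:2
  CH(I) → C:1 H:1 I:1
  CH3 → C:1 H:3
Element totals:
  C: 4
  H: 8
  I: 1
  N: 1
  O: 2
Molecular formula: C4H8INO2.
  M = 4(12.011) + 8(1.008) + 126.904 + 14.007 + 2(15.999)
    = 48.044 + 8.064 + 126.904 + 14.007 + 31.998 = 229.017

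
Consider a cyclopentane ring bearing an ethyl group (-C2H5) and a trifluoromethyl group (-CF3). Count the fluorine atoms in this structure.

Atom tally by fragment:
  cyclopentane ring core → C:5 H:10
  (− 2 ring H displaced by substituents)
  + C2H5 → C:2 H:5
  + CF3 → C:1 F:3
Element totals:
  C: 8
  H: 13
  F: 3

3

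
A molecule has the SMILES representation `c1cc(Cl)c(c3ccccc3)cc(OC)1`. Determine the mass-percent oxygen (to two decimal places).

7.32%

Atom tally by fragment:
  benzene ring core → C:6 H:6
  (− 3 ring H displaced by substituents)
  + Cl → Cl:1
  + C6H5 → C:6 H:5
  + OCH3 → C:1 H:3 O:1
Element totals:
  C: 13
  H: 11
  Cl: 1
  O: 1
Molecular formula: C13H11ClO.
Molar mass = 218.680 g/mol.
Mass from O: 1 × 15.999 = 15.999 g/mol.
%O = 15.999 / 218.680 × 100 = 7.32%.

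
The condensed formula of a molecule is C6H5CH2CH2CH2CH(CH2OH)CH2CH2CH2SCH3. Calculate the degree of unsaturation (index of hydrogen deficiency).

4

Atom tally by fragment:
  C6H5CH2 → C:7 H:7
  CH2 → C:1 H:2
  CH2 → C:1 H:2
  CH(CH2OH) → C:2 H:4 O:1
  CH2 → C:1 H:2
  CH2 → C:1 H:2
  CH2SCH3 → C:2 H:5 S:1
Element totals:
  C: 15
  H: 24
  O: 1
  S: 1
Molecular formula: C15H24OS.
DoU = (2C + 2 + N − H − X) / 2 = (2·15 + 2 + 0 − 24 − 0) / 2 = 4.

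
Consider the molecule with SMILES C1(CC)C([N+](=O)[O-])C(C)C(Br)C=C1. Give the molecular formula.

Atom tally by fragment:
  cyclohexene ring core → C:6 H:10
  (− 4 ring H displaced by substituents)
  + C2H5 → C:2 H:5
  + NO2 → N:1 O:2
  + CH3 → C:1 H:3
  + Br → Br:1
Element totals:
  C: 9
  H: 14
  Br: 1
  N: 1
  O: 2

C9H14BrNO2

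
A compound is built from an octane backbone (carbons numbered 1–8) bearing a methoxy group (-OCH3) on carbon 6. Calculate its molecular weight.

144.26 g/mol

Atom tally by fragment:
  CH3 → C:1 H:3
  CH2 → C:1 H:2
  CH2 → C:1 H:2
  CH2 → C:1 H:2
  CH2 → C:1 H:2
  CH(OCH3) → C:2 H:4 O:1
  CH2 → C:1 H:2
  CH3 → C:1 H:3
Element totals:
  C: 9
  H: 20
  O: 1
Molecular formula: C9H20O.
  M = 9(12.011) + 20(1.008) + 15.999
    = 108.099 + 20.160 + 15.999 = 144.258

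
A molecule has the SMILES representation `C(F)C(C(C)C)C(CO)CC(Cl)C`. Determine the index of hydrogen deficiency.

0

Atom tally by fragment:
  FCH2 → C:1 H:2 F:1
  CH(CH(CH3)2) → C:4 H:8
  CH(CH2OH) → C:2 H:4 O:1
  CH2 → C:1 H:2
  CH(Cl) → C:1 H:1 Cl:1
  CH3 → C:1 H:3
Element totals:
  C: 10
  H: 20
  Cl: 1
  F: 1
  O: 1
Molecular formula: C10H20ClFO.
DoU = (2C + 2 + N − H − X) / 2 = (2·10 + 2 + 0 − 20 − 2) / 2 = 0.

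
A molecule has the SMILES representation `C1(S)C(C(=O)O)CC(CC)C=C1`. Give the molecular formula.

Atom tally by fragment:
  cyclohexene ring core → C:6 H:10
  (− 3 ring H displaced by substituents)
  + SH → S:1 H:1
  + COOH → C:1 H:1 O:2
  + C2H5 → C:2 H:5
Element totals:
  C: 9
  H: 14
  O: 2
  S: 1

C9H14O2S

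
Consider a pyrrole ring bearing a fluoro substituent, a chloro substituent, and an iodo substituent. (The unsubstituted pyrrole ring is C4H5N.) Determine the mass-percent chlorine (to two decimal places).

14.44%

Atom tally by fragment:
  pyrrole ring core → C:4 H:5 N:1
  (− 3 ring H displaced by substituents)
  + F → F:1
  + Cl → Cl:1
  + I → I:1
Element totals:
  C: 4
  H: 2
  Cl: 1
  F: 1
  I: 1
  N: 1
Molecular formula: C4H2ClFIN.
Molar mass = 245.419 g/mol.
Mass from Cl: 1 × 35.45 = 35.450 g/mol.
%Cl = 35.450 / 245.419 × 100 = 14.44%.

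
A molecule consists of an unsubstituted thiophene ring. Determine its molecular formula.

C4H4S

Atom tally by fragment:
  thiophene ring core → C:4 H:4 S:1
Element totals:
  C: 4
  H: 4
  S: 1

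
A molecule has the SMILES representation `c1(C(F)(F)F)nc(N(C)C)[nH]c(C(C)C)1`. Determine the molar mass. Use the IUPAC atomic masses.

221.23 g/mol

Atom tally by fragment:
  imidazole ring core → C:3 H:4 N:2
  (− 3 ring H displaced by substituents)
  + CF3 → C:1 F:3
  + N(CH3)2 → N:1 C:2 H:6
  + CH(CH3)2 → C:3 H:7
Element totals:
  C: 9
  H: 14
  F: 3
  N: 3
Molecular formula: C9H14F3N3.
  M = 9(12.011) + 14(1.008) + 3(18.998) + 3(14.007)
    = 108.099 + 14.112 + 56.994 + 42.021 = 221.226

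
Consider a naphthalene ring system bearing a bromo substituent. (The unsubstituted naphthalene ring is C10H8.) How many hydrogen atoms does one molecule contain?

7

Atom tally by fragment:
  naphthalene ring system core → C:10 H:8
  (− 1 ring H displaced by substituents)
  + Br → Br:1
Element totals:
  C: 10
  H: 7
  Br: 1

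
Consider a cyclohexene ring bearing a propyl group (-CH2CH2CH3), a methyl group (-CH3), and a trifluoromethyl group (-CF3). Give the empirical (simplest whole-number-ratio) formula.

Atom tally by fragment:
  cyclohexene ring core → C:6 H:10
  (− 3 ring H displaced by substituents)
  + CH2CH2CH3 → C:3 H:7
  + CH3 → C:1 H:3
  + CF3 → C:1 F:3
Element totals:
  C: 11
  H: 17
  F: 3
Molecular formula: C11H17F3.
gcd of subscripts (11, 3, 17) = 1, so the empirical formula equals the molecular formula.

C11H17F3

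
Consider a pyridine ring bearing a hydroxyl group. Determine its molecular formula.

Atom tally by fragment:
  pyridine ring core → C:5 H:5 N:1
  (− 1 ring H displaced by substituents)
  + OH → O:1 H:1
Element totals:
  C: 5
  H: 5
  N: 1
  O: 1

C5H5NO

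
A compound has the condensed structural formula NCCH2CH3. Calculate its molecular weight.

Atom tally by fragment:
  NCCH2 → C:2 H:2 N:1
  CH3 → C:1 H:3
Element totals:
  C: 3
  H: 5
  N: 1
Molecular formula: C3H5N.
  M = 3(12.011) + 5(1.008) + 14.007
    = 36.033 + 5.040 + 14.007 = 55.080

55.08 g/mol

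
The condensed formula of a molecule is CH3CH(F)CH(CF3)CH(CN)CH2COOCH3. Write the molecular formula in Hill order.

C9H11F4NO2

Atom tally by fragment:
  CH3 → C:1 H:3
  CH(F) → C:1 H:1 F:1
  CH(CF3) → C:2 H:1 F:3
  CH(CN) → C:2 H:1 N:1
  CH2COOCH3 → C:3 H:5 O:2
Element totals:
  C: 9
  H: 11
  F: 4
  N: 1
  O: 2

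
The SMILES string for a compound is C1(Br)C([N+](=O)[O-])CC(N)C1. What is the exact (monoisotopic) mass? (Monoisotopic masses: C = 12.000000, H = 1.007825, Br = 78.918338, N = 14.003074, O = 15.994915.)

207.9847

Atom tally by fragment:
  cyclopentane ring core → C:5 H:10
  (− 3 ring H displaced by substituents)
  + Br → Br:1
  + NO2 → N:1 O:2
  + NH2 → N:1 H:2
Element totals:
  C: 5
  H: 9
  Br: 1
  N: 2
  O: 2
Molecular formula: C5H9BrN2O2.
  M = 5(12.0) + 9(1.007825) + 78.918338 + 2(14.003074) + 2(15.994915)
    = 60.000000 + 9.070425 + 78.918338 + 28.006148 + 31.989830 = 207.984741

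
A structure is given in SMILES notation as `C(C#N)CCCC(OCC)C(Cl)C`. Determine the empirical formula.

Atom tally by fragment:
  NCCH2 → C:2 H:2 N:1
  CH2 → C:1 H:2
  CH2 → C:1 H:2
  CH2 → C:1 H:2
  CH(OC2H5) → C:3 H:6 O:1
  CH(Cl) → C:1 H:1 Cl:1
  CH3 → C:1 H:3
Element totals:
  C: 10
  H: 18
  Cl: 1
  N: 1
  O: 1
Molecular formula: C10H18ClNO.
gcd of subscripts (10, 1, 18, 1, 1) = 1, so the empirical formula equals the molecular formula.

C10H18ClNO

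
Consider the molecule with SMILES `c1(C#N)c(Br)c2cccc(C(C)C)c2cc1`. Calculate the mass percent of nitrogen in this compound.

5.11%

Atom tally by fragment:
  naphthalene ring system core → C:10 H:8
  (− 3 ring H displaced by substituents)
  + CN → C:1 N:1
  + Br → Br:1
  + CH(CH3)2 → C:3 H:7
Element totals:
  C: 14
  H: 12
  Br: 1
  N: 1
Molecular formula: C14H12BrN.
Molar mass = 274.161 g/mol.
Mass from N: 1 × 14.007 = 14.007 g/mol.
%N = 14.007 / 274.161 × 100 = 5.11%.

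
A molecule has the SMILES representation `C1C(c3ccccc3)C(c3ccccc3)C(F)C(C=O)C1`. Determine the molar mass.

Atom tally by fragment:
  cyclohexane ring core → C:6 H:12
  (− 4 ring H displaced by substituents)
  + C6H5 → C:6 H:5
  + C6H5 → C:6 H:5
  + F → F:1
  + CHO → C:1 H:1 O:1
Element totals:
  C: 19
  H: 19
  F: 1
  O: 1
Molecular formula: C19H19FO.
  M = 19(12.011) + 19(1.008) + 18.998 + 15.999
    = 228.209 + 19.152 + 18.998 + 15.999 = 282.358

282.36 g/mol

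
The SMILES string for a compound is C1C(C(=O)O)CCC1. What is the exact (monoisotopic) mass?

114.0681

Atom tally by fragment:
  cyclopentane ring core → C:5 H:10
  (− 1 ring H displaced by substituents)
  + COOH → C:1 H:1 O:2
Element totals:
  C: 6
  H: 10
  O: 2
Molecular formula: C6H10O2.
  M = 6(12.0) + 10(1.007825) + 2(15.994915)
    = 72.000000 + 10.078250 + 31.989830 = 114.068080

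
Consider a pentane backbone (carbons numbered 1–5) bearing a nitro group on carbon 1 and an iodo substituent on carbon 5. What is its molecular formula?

Atom tally by fragment:
  O2NCH2 → C:1 H:2 N:1 O:2
  CH2 → C:1 H:2
  CH2 → C:1 H:2
  CH2 → C:1 H:2
  CH2I → C:1 H:2 I:1
Element totals:
  C: 5
  H: 10
  I: 1
  N: 1
  O: 2

C5H10INO2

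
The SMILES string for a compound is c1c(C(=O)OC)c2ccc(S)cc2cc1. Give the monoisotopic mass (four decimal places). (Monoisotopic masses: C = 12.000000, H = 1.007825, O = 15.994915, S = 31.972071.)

Atom tally by fragment:
  naphthalene ring system core → C:10 H:8
  (− 2 ring H displaced by substituents)
  + COOCH3 → C:2 H:3 O:2
  + SH → S:1 H:1
Element totals:
  C: 12
  H: 10
  O: 2
  S: 1
Molecular formula: C12H10O2S.
  M = 12(12.0) + 10(1.007825) + 2(15.994915) + 31.972071
    = 144.000000 + 10.078250 + 31.989830 + 31.972071 = 218.040151

218.0402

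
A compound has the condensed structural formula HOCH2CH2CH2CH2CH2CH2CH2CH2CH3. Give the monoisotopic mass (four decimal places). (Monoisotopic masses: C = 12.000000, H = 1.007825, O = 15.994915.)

144.1514

Element totals:
  C: 9
  H: 20
  O: 1
Molecular formula: C9H20O.
  M = 9(12.0) + 20(1.007825) + 15.994915
    = 108.000000 + 20.156500 + 15.994915 = 144.151415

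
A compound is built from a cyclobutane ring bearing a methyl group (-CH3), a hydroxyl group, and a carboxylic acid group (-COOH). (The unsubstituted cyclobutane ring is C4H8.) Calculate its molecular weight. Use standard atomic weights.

Atom tally by fragment:
  cyclobutane ring core → C:4 H:8
  (− 3 ring H displaced by substituents)
  + CH3 → C:1 H:3
  + OH → O:1 H:1
  + COOH → C:1 H:1 O:2
Element totals:
  C: 6
  H: 10
  O: 3
Molecular formula: C6H10O3.
  M = 6(12.011) + 10(1.008) + 3(15.999)
    = 72.066 + 10.080 + 47.997 = 130.143

130.14 g/mol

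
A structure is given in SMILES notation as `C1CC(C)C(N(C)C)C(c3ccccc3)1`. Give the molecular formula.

Atom tally by fragment:
  cyclopentane ring core → C:5 H:10
  (− 3 ring H displaced by substituents)
  + CH3 → C:1 H:3
  + N(CH3)2 → N:1 C:2 H:6
  + C6H5 → C:6 H:5
Element totals:
  C: 14
  H: 21
  N: 1

C14H21N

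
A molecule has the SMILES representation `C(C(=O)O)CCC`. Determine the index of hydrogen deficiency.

Atom tally by fragment:
  HOOCCH2 → C:2 H:3 O:2
  CH2 → C:1 H:2
  CH2 → C:1 H:2
  CH3 → C:1 H:3
Element totals:
  C: 5
  H: 10
  O: 2
Molecular formula: C5H10O2.
DoU = (2C + 2 + N − H − X) / 2 = (2·5 + 2 + 0 − 10 − 0) / 2 = 1.

1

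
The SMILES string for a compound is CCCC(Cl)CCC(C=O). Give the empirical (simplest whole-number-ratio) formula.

Atom tally by fragment:
  CH3 → C:1 H:3
  CH2 → C:1 H:2
  CH2 → C:1 H:2
  CH(Cl) → C:1 H:1 Cl:1
  CH2 → C:1 H:2
  CH2 → C:1 H:2
  CH2CHO → C:2 H:3 O:1
Element totals:
  C: 8
  H: 15
  Cl: 1
  O: 1
Molecular formula: C8H15ClO.
gcd of subscripts (8, 1, 15, 1) = 1, so the empirical formula equals the molecular formula.

C8H15ClO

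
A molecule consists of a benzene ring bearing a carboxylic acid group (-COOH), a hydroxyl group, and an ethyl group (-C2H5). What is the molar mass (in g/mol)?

166.18 g/mol

Atom tally by fragment:
  benzene ring core → C:6 H:6
  (− 3 ring H displaced by substituents)
  + COOH → C:1 H:1 O:2
  + OH → O:1 H:1
  + C2H5 → C:2 H:5
Element totals:
  C: 9
  H: 10
  O: 3
Molecular formula: C9H10O3.
  M = 9(12.011) + 10(1.008) + 3(15.999)
    = 108.099 + 10.080 + 47.997 = 166.176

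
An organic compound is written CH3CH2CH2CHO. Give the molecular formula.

Atom tally by fragment:
  CH3 → C:1 H:3
  CH2 → C:1 H:2
  CH2CHO → C:2 H:3 O:1
Element totals:
  C: 4
  H: 8
  O: 1

C4H8O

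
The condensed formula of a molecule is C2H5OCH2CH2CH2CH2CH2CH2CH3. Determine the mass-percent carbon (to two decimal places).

Atom tally by fragment:
  C2H5OCH2 → C:3 H:7 O:1
  CH2 → C:1 H:2
  CH2 → C:1 H:2
  CH2 → C:1 H:2
  CH2 → C:1 H:2
  CH2 → C:1 H:2
  CH3 → C:1 H:3
Element totals:
  C: 9
  H: 20
  O: 1
Molecular formula: C9H20O.
Molar mass = 144.258 g/mol.
Mass from C: 9 × 12.011 = 108.099 g/mol.
%C = 108.099 / 144.258 × 100 = 74.93%.

74.93%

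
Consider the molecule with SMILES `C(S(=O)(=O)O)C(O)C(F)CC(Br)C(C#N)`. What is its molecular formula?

C7H11BrFNO4S

Atom tally by fragment:
  HO3SCH2 → C:1 H:3 S:1 O:3
  CH(OH) → C:1 H:2 O:1
  CH(F) → C:1 H:1 F:1
  CH2 → C:1 H:2
  CH(Br) → C:1 H:1 Br:1
  CH2CN → C:2 H:2 N:1
Element totals:
  C: 7
  H: 11
  Br: 1
  F: 1
  N: 1
  O: 4
  S: 1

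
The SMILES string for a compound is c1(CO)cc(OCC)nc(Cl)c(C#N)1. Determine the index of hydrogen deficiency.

6

Atom tally by fragment:
  pyridine ring core → C:5 H:5 N:1
  (− 4 ring H displaced by substituents)
  + CH2OH → C:1 H:3 O:1
  + OC2H5 → C:2 H:5 O:1
  + Cl → Cl:1
  + CN → C:1 N:1
Element totals:
  C: 9
  H: 9
  Cl: 1
  N: 2
  O: 2
Molecular formula: C9H9ClN2O2.
DoU = (2C + 2 + N − H − X) / 2 = (2·9 + 2 + 2 − 9 − 1) / 2 = 6.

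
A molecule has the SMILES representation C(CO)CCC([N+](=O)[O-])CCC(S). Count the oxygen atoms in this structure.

3

Atom tally by fragment:
  HOCH2CH2 → C:2 H:5 O:1
  CH2 → C:1 H:2
  CH2 → C:1 H:2
  CH(NO2) → C:1 H:1 N:1 O:2
  CH2 → C:1 H:2
  CH2 → C:1 H:2
  CH2SH → C:1 H:3 S:1
Element totals:
  C: 8
  H: 17
  N: 1
  O: 3
  S: 1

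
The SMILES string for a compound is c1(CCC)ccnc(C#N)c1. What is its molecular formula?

C9H10N2

Atom tally by fragment:
  pyridine ring core → C:5 H:5 N:1
  (− 2 ring H displaced by substituents)
  + CH2CH2CH3 → C:3 H:7
  + CN → C:1 N:1
Element totals:
  C: 9
  H: 10
  N: 2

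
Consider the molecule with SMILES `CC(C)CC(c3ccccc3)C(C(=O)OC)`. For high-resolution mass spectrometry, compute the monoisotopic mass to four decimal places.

Atom tally by fragment:
  CH3 → C:1 H:3
  CH(CH3) → C:2 H:4
  CH2 → C:1 H:2
  CH(C6H5) → C:7 H:6
  CH2COOCH3 → C:3 H:5 O:2
Element totals:
  C: 14
  H: 20
  O: 2
Molecular formula: C14H20O2.
  M = 14(12.0) + 20(1.007825) + 2(15.994915)
    = 168.000000 + 20.156500 + 31.989830 = 220.146330

220.1463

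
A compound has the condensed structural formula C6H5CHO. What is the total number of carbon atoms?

7

Element totals:
  C: 7
  H: 6
  O: 1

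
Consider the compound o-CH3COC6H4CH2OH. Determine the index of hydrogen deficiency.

5

Atom tally by fragment:
  benzene ring core → C:6 H:6
  (− 2 ring H displaced by substituents)
  + COCH3 → C:2 H:3 O:1
  + CH2OH → C:1 H:3 O:1
Element totals:
  C: 9
  H: 10
  O: 2
Molecular formula: C9H10O2.
DoU = (2C + 2 + N − H − X) / 2 = (2·9 + 2 + 0 − 10 − 0) / 2 = 5.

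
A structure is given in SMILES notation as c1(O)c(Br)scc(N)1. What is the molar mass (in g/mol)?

Atom tally by fragment:
  thiophene ring core → C:4 H:4 S:1
  (− 3 ring H displaced by substituents)
  + OH → O:1 H:1
  + Br → Br:1
  + NH2 → N:1 H:2
Element totals:
  C: 4
  H: 4
  Br: 1
  N: 1
  O: 1
  S: 1
Molecular formula: C4H4BrNOS.
  M = 4(12.011) + 4(1.008) + 79.904 + 14.007 + 15.999 + 32.06
    = 48.044 + 4.032 + 79.904 + 14.007 + 15.999 + 32.060 = 194.046

194.05 g/mol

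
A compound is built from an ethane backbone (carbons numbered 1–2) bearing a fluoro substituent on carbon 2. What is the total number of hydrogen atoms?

5

Atom tally by fragment:
  CH3 → C:1 H:3
  CH2F → C:1 H:2 F:1
Element totals:
  C: 2
  H: 5
  F: 1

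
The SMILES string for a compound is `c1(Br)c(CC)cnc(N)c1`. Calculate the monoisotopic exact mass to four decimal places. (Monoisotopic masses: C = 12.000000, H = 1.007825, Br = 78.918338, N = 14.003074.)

199.9949

Atom tally by fragment:
  pyridine ring core → C:5 H:5 N:1
  (− 3 ring H displaced by substituents)
  + Br → Br:1
  + C2H5 → C:2 H:5
  + NH2 → N:1 H:2
Element totals:
  C: 7
  H: 9
  Br: 1
  N: 2
Molecular formula: C7H9BrN2.
  M = 7(12.0) + 9(1.007825) + 78.918338 + 2(14.003074)
    = 84.000000 + 9.070425 + 78.918338 + 28.006148 = 199.994911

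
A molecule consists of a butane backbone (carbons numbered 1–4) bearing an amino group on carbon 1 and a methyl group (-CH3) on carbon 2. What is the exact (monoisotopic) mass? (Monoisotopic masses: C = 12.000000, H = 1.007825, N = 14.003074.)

Atom tally by fragment:
  H2NCH2 → C:1 H:4 N:1
  CH(CH3) → C:2 H:4
  CH2 → C:1 H:2
  CH3 → C:1 H:3
Element totals:
  C: 5
  H: 13
  N: 1
Molecular formula: C5H13N.
  M = 5(12.0) + 13(1.007825) + 14.003074
    = 60.000000 + 13.101725 + 14.003074 = 87.104799

87.1048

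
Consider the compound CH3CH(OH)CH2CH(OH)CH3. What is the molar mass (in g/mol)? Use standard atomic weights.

Atom tally by fragment:
  CH3 → C:1 H:3
  CH(OH) → C:1 H:2 O:1
  CH2 → C:1 H:2
  CH(OH) → C:1 H:2 O:1
  CH3 → C:1 H:3
Element totals:
  C: 5
  H: 12
  O: 2
Molecular formula: C5H12O2.
  M = 5(12.011) + 12(1.008) + 2(15.999)
    = 60.055 + 12.096 + 31.998 = 104.149

104.15 g/mol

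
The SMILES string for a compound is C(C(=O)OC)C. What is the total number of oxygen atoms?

Atom tally by fragment:
  CH3OOCCH2 → C:3 H:5 O:2
  CH3 → C:1 H:3
Element totals:
  C: 4
  H: 8
  O: 2

2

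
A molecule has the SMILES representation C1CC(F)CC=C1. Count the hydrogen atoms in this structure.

Atom tally by fragment:
  cyclohexene ring core → C:6 H:10
  (− 1 ring H displaced by substituents)
  + F → F:1
Element totals:
  C: 6
  H: 9
  F: 1

9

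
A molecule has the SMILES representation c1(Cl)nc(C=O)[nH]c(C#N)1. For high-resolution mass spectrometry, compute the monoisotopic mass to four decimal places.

Atom tally by fragment:
  imidazole ring core → C:3 H:4 N:2
  (− 3 ring H displaced by substituents)
  + Cl → Cl:1
  + CHO → C:1 H:1 O:1
  + CN → C:1 N:1
Element totals:
  C: 5
  H: 2
  Cl: 1
  N: 3
  O: 1
Molecular formula: C5H2ClN3O.
  M = 5(12.0) + 2(1.007825) + 34.968853 + 3(14.003074) + 15.994915
    = 60.000000 + 2.015650 + 34.968853 + 42.009222 + 15.994915 = 154.988640

154.9886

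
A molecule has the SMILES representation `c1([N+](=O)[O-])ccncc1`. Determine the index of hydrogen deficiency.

Atom tally by fragment:
  pyridine ring core → C:5 H:5 N:1
  (− 1 ring H displaced by substituents)
  + NO2 → N:1 O:2
Element totals:
  C: 5
  H: 4
  N: 2
  O: 2
Molecular formula: C5H4N2O2.
DoU = (2C + 2 + N − H − X) / 2 = (2·5 + 2 + 2 − 4 − 0) / 2 = 5.

5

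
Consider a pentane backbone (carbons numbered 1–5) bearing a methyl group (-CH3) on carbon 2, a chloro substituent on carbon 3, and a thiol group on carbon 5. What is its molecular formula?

C6H13ClS

Atom tally by fragment:
  CH3 → C:1 H:3
  CH(CH3) → C:2 H:4
  CH(Cl) → C:1 H:1 Cl:1
  CH2 → C:1 H:2
  CH2SH → C:1 H:3 S:1
Element totals:
  C: 6
  H: 13
  Cl: 1
  S: 1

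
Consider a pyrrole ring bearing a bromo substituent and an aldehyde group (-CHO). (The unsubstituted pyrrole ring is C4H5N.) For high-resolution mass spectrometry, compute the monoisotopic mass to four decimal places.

Atom tally by fragment:
  pyrrole ring core → C:4 H:5 N:1
  (− 2 ring H displaced by substituents)
  + Br → Br:1
  + CHO → C:1 H:1 O:1
Element totals:
  C: 5
  H: 4
  Br: 1
  N: 1
  O: 1
Molecular formula: C5H4BrNO.
  M = 5(12.0) + 4(1.007825) + 78.918338 + 14.003074 + 15.994915
    = 60.000000 + 4.031300 + 78.918338 + 14.003074 + 15.994915 = 172.947627

172.9476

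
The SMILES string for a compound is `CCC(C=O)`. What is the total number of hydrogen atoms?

8

Atom tally by fragment:
  CH3 → C:1 H:3
  CH2 → C:1 H:2
  CH2CHO → C:2 H:3 O:1
Element totals:
  C: 4
  H: 8
  O: 1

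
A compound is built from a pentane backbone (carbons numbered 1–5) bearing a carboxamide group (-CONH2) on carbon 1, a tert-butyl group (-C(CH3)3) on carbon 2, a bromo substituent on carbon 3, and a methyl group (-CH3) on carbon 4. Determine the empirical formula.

C11H22BrNO

Atom tally by fragment:
  H2NOCCH2 → C:2 H:4 O:1 N:1
  CH(C(CH3)3) → C:5 H:10
  CH(Br) → C:1 H:1 Br:1
  CH(CH3) → C:2 H:4
  CH3 → C:1 H:3
Element totals:
  C: 11
  H: 22
  Br: 1
  N: 1
  O: 1
Molecular formula: C11H22BrNO.
gcd of subscripts (1, 11, 22, 1, 1) = 1, so the empirical formula equals the molecular formula.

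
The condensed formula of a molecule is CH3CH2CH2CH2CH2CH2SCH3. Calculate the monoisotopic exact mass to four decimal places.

132.0973

Element totals:
  C: 7
  H: 16
  S: 1
Molecular formula: C7H16S.
  M = 7(12.0) + 16(1.007825) + 31.972071
    = 84.000000 + 16.125200 + 31.972071 = 132.097271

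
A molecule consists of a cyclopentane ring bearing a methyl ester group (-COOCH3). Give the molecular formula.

Atom tally by fragment:
  cyclopentane ring core → C:5 H:10
  (− 1 ring H displaced by substituents)
  + COOCH3 → C:2 H:3 O:2
Element totals:
  C: 7
  H: 12
  O: 2

C7H12O2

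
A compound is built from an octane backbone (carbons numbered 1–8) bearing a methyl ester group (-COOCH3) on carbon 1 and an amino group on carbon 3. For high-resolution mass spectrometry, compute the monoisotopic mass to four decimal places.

Atom tally by fragment:
  CH3OOCCH2 → C:3 H:5 O:2
  CH2 → C:1 H:2
  CH(NH2) → C:1 H:3 N:1
  CH2 → C:1 H:2
  CH2 → C:1 H:2
  CH2 → C:1 H:2
  CH2 → C:1 H:2
  CH3 → C:1 H:3
Element totals:
  C: 10
  H: 21
  N: 1
  O: 2
Molecular formula: C10H21NO2.
  M = 10(12.0) + 21(1.007825) + 14.003074 + 2(15.994915)
    = 120.000000 + 21.164325 + 14.003074 + 31.989830 = 187.157229

187.1572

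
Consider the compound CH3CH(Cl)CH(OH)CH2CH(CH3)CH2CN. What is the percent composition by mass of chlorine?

Atom tally by fragment:
  CH3 → C:1 H:3
  CH(Cl) → C:1 H:1 Cl:1
  CH(OH) → C:1 H:2 O:1
  CH2 → C:1 H:2
  CH(CH3) → C:2 H:4
  CH2CN → C:2 H:2 N:1
Element totals:
  C: 8
  H: 14
  Cl: 1
  N: 1
  O: 1
Molecular formula: C8H14ClNO.
Molar mass = 175.656 g/mol.
Mass from Cl: 1 × 35.45 = 35.450 g/mol.
%Cl = 35.450 / 175.656 × 100 = 20.18%.

20.18%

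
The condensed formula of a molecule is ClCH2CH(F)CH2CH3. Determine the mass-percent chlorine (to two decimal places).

Element totals:
  C: 4
  H: 8
  Cl: 1
  F: 1
Molecular formula: C4H8ClF.
Molar mass = 110.556 g/mol.
Mass from Cl: 1 × 35.45 = 35.450 g/mol.
%Cl = 35.450 / 110.556 × 100 = 32.07%.

32.07%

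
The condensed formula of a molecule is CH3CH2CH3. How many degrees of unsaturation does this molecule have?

Atom tally by fragment:
  CH3 → C:1 H:3
  CH2 → C:1 H:2
  CH3 → C:1 H:3
Element totals:
  C: 3
  H: 8
Molecular formula: C3H8.
DoU = (2C + 2 + N − H − X) / 2 = (2·3 + 2 + 0 − 8 − 0) / 2 = 0.

0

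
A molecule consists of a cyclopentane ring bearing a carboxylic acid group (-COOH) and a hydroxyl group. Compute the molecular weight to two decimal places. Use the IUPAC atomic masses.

130.14 g/mol

Atom tally by fragment:
  cyclopentane ring core → C:5 H:10
  (− 2 ring H displaced by substituents)
  + COOH → C:1 H:1 O:2
  + OH → O:1 H:1
Element totals:
  C: 6
  H: 10
  O: 3
Molecular formula: C6H10O3.
  M = 6(12.011) + 10(1.008) + 3(15.999)
    = 72.066 + 10.080 + 47.997 = 130.143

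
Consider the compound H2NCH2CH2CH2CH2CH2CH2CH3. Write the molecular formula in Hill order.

Atom tally by fragment:
  H2NCH2 → C:1 H:4 N:1
  CH2 → C:1 H:2
  CH2 → C:1 H:2
  CH2 → C:1 H:2
  CH2 → C:1 H:2
  CH2 → C:1 H:2
  CH3 → C:1 H:3
Element totals:
  C: 7
  H: 17
  N: 1

C7H17N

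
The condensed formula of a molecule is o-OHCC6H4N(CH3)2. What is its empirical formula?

Atom tally by fragment:
  benzene ring core → C:6 H:6
  (− 2 ring H displaced by substituents)
  + CHO → C:1 H:1 O:1
  + N(CH3)2 → N:1 C:2 H:6
Element totals:
  C: 9
  H: 11
  N: 1
  O: 1
Molecular formula: C9H11NO.
gcd of subscripts (9, 11, 1, 1) = 1, so the empirical formula equals the molecular formula.

C9H11NO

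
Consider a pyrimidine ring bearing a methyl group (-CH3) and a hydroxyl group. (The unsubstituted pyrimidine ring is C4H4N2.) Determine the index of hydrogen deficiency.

Atom tally by fragment:
  pyrimidine ring core → C:4 H:4 N:2
  (− 2 ring H displaced by substituents)
  + CH3 → C:1 H:3
  + OH → O:1 H:1
Element totals:
  C: 5
  H: 6
  N: 2
  O: 1
Molecular formula: C5H6N2O.
DoU = (2C + 2 + N − H − X) / 2 = (2·5 + 2 + 2 − 6 − 0) / 2 = 4.

4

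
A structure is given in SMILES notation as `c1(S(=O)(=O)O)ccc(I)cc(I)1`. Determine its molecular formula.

Atom tally by fragment:
  benzene ring core → C:6 H:6
  (− 3 ring H displaced by substituents)
  + SO3H → S:1 O:3 H:1
  + I → I:1
  + I → I:1
Element totals:
  C: 6
  H: 4
  I: 2
  O: 3
  S: 1

C6H4I2O3S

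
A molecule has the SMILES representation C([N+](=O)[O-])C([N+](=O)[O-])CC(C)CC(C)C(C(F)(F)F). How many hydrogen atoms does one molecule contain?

Atom tally by fragment:
  O2NCH2 → C:1 H:2 N:1 O:2
  CH(NO2) → C:1 H:1 N:1 O:2
  CH2 → C:1 H:2
  CH(CH3) → C:2 H:4
  CH2 → C:1 H:2
  CH(CH3) → C:2 H:4
  CH2CF3 → C:2 H:2 F:3
Element totals:
  C: 10
  H: 17
  F: 3
  N: 2
  O: 4

17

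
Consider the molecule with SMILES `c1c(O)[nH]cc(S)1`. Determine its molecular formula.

C4H5NOS

Atom tally by fragment:
  pyrrole ring core → C:4 H:5 N:1
  (− 2 ring H displaced by substituents)
  + OH → O:1 H:1
  + SH → S:1 H:1
Element totals:
  C: 4
  H: 5
  N: 1
  O: 1
  S: 1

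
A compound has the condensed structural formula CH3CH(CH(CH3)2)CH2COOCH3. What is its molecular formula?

Atom tally by fragment:
  CH3 → C:1 H:3
  CH(CH(CH3)2) → C:4 H:8
  CH2COOCH3 → C:3 H:5 O:2
Element totals:
  C: 8
  H: 16
  O: 2

C8H16O2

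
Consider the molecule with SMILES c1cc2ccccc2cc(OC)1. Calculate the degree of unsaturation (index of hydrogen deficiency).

Atom tally by fragment:
  naphthalene ring system core → C:10 H:8
  (− 1 ring H displaced by substituents)
  + OCH3 → C:1 H:3 O:1
Element totals:
  C: 11
  H: 10
  O: 1
Molecular formula: C11H10O.
DoU = (2C + 2 + N − H − X) / 2 = (2·11 + 2 + 0 − 10 − 0) / 2 = 7.

7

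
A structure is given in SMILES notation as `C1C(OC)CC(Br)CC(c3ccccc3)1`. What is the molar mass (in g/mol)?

Atom tally by fragment:
  cyclohexane ring core → C:6 H:12
  (− 3 ring H displaced by substituents)
  + OCH3 → C:1 H:3 O:1
  + Br → Br:1
  + C6H5 → C:6 H:5
Element totals:
  C: 13
  H: 17
  Br: 1
  O: 1
Molecular formula: C13H17BrO.
  M = 13(12.011) + 17(1.008) + 79.904 + 15.999
    = 156.143 + 17.136 + 79.904 + 15.999 = 269.182

269.18 g/mol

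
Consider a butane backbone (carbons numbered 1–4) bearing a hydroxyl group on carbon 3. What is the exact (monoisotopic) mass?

Atom tally by fragment:
  CH3 → C:1 H:3
  CH2 → C:1 H:2
  CH(OH) → C:1 H:2 O:1
  CH3 → C:1 H:3
Element totals:
  C: 4
  H: 10
  O: 1
Molecular formula: C4H10O.
  M = 4(12.0) + 10(1.007825) + 15.994915
    = 48.000000 + 10.078250 + 15.994915 = 74.073165

74.0732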